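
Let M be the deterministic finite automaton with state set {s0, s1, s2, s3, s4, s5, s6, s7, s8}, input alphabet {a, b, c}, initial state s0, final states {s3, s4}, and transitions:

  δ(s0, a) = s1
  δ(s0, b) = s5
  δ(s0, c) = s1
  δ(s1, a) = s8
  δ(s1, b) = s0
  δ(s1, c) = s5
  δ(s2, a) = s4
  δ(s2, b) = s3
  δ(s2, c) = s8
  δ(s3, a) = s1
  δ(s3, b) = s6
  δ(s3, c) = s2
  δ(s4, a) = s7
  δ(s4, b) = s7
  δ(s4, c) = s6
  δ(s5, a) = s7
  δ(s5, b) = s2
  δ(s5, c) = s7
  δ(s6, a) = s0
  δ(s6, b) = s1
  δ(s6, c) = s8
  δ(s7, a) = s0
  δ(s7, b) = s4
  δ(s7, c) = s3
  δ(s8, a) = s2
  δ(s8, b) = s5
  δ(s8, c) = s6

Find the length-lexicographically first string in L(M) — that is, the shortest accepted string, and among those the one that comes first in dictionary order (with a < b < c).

A breadth-first search from s0 reaches an accepting state first via the path s0 → s5 → s7 → s4 on input bab.
No string of length < 3 is accepted (BFS exhausts all shorter strings without reaching an accepting state), and bab is the lexicographically least accepting string of length 3.

bab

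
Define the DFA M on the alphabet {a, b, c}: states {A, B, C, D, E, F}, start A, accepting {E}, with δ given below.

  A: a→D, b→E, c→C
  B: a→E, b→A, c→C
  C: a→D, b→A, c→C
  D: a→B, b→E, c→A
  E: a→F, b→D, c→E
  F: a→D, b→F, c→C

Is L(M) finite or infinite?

infinite

State A is reachable from the start and can reach an accepting state, and it lies on the cycle A → C → A.
Traversing that cycle any number of times yields accepted strings of unbounded length, so the language is infinite.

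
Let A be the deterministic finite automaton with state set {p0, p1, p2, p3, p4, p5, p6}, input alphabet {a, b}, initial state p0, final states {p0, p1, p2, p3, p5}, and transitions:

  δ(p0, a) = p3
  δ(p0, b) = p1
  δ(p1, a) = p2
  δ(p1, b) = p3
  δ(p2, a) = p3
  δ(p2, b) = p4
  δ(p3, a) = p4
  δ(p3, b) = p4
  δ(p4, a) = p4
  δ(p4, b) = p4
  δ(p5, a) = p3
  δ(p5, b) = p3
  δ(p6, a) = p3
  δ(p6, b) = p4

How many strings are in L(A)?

The useful subgraph on states {p0, p1, p2, p3} is acyclic, so L(A) is finite; the longest accepting path visits 4 useful states, giving maximum string length 3.
Counting accepting paths from p0 by length: 1 of length 0, 2 of length 1, 2 of length 2, 1 of length 3. Total 6.

6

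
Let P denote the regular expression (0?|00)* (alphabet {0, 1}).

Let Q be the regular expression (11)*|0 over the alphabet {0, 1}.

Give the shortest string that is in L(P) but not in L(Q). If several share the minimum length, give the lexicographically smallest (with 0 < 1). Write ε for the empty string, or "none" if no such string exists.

00

The string 00 is accepted by P but not by Q.
No shorter string lies in the difference, and 00 is the lexicographically first length-2 string in L(P) \ L(Q).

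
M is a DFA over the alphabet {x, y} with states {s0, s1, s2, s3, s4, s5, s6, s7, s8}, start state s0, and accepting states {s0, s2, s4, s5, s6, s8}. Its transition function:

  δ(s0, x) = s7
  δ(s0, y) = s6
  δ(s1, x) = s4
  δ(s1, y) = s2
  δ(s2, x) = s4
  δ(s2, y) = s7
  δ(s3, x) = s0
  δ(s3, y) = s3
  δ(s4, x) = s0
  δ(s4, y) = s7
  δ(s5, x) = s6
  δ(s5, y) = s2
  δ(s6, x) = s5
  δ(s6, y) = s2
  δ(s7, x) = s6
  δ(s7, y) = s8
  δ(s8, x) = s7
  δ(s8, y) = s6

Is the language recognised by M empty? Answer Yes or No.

The empty string ε is accepted: the run s0 ends in the accepting state s0.
Since at least one string is accepted, L(M) is not empty.

No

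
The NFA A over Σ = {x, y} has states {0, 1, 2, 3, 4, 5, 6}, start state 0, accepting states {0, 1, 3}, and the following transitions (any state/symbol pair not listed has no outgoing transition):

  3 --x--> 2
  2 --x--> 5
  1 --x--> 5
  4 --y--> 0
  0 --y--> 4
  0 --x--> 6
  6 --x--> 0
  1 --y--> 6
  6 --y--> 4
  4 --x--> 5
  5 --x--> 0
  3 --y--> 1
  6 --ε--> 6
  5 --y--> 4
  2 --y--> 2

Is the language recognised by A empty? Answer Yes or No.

No

The empty string ε is accepted: the run 0 ends in the accepting state 0.
Since at least one string is accepted, L(A) is not empty.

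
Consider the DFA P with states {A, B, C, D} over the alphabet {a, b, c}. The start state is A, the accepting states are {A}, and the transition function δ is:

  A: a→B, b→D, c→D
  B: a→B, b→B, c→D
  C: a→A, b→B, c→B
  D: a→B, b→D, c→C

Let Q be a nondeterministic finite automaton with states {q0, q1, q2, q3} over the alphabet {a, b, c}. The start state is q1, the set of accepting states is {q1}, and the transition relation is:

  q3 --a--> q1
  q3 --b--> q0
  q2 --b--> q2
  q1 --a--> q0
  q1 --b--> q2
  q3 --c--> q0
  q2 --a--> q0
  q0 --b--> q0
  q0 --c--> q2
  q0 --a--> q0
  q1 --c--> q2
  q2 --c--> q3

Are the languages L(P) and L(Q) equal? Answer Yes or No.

Exploring the product automaton P × Q from the start pair (A, q1), following both machines on each input symbol, reaches 4 state pairs: (A, q1), (B, q0), (D, q2), (C, q3).
P accepts in {A} and Q accepts in {q1}. In every reachable pair the two components are either both accepting — (A, q1) — or both non-accepting, so no string is accepted by exactly one of the machines: L(P) \ L(Q) and L(Q) \ L(P) are both empty.
Hence every string is accepted by P iff it is accepted by Q, and the two languages coincide.

Yes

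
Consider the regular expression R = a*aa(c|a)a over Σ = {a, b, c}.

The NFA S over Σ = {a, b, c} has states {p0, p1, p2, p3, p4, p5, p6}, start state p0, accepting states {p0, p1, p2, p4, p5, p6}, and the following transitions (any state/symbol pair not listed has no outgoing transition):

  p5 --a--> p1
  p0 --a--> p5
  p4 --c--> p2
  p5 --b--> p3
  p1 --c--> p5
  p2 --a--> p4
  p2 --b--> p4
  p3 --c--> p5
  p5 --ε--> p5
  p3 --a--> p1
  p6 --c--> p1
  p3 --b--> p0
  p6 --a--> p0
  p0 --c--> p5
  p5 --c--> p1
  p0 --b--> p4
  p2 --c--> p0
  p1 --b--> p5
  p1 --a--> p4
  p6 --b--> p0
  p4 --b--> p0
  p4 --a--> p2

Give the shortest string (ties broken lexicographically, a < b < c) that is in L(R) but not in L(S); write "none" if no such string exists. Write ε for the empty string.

none

Converting the expression R to a DFA (subset construction, then merging equivalent states) gives the minimal DFA with states {r0, r1, r2, r3, r4, r5, r6, r7}, start state r0, accepting states {r6, r7} and transitions r0: a→r1, b→r2, c→r2; r1: a→r3, b→r2, c→r2; r2: a→r2, b→r2, c→r2; r3: a→r4, b→r2, c→r5; r4: a→r6, b→r2, c→r5; r5: a→r7, b→r2, c→r2; r6: a→r6, b→r2, c→r5; r7: a→r2, b→r2, c→r2.
Exploring the product automaton R × S from the start pair (r0, p0), following both machines on each input symbol, reaches 18 state pairs: (r0, p0), (r1, p5), (r2, p4), (r2, p5), (r3, p1), (r2, p3), (r2, p1), (r2, p2), (r2, p0), (r4, p4), (r5, p5), (r6, p2), (r5, p2), (r7, p1), (r6, p4), (r5, p0), (r7, p4), (r7, p5).
R accepts in {r6, r7} and S accepts in {p0, p1, p2, p4, p5, p6}. The reachable pairs whose R-component is accepting are (r6, p2), (r7, p1), (r6, p4), (r7, p4), (r7, p5); in each of them the S-component is accepting too, so the product for L(R) \ L(S) (R-component accepting, S-component rejecting) has no reachable accepting pair and the difference is empty.
So every string accepted by R is also accepted by S: L(R) \ L(S) = ∅ and there is no such string.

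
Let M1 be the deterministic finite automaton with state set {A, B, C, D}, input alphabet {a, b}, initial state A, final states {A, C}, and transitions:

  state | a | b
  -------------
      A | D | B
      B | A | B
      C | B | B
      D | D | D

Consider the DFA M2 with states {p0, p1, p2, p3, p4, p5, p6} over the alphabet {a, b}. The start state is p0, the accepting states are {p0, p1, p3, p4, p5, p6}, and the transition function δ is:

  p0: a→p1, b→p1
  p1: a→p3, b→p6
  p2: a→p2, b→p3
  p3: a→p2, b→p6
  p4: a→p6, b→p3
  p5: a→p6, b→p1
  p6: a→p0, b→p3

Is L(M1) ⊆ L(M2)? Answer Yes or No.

No

The string bbba is in L(M1) but not in L(M2).
So L(M1) ⊄ L(M2).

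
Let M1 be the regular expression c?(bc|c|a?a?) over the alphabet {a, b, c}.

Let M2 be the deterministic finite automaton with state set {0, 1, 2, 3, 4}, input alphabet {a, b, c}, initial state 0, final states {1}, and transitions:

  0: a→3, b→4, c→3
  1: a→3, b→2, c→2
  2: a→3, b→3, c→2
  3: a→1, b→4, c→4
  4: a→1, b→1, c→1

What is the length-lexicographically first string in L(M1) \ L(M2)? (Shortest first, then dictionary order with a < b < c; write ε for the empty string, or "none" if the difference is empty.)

ε

The empty string ε is accepted by M1 but not by M2.
Since ε is the unique shortest string, it is the required witness.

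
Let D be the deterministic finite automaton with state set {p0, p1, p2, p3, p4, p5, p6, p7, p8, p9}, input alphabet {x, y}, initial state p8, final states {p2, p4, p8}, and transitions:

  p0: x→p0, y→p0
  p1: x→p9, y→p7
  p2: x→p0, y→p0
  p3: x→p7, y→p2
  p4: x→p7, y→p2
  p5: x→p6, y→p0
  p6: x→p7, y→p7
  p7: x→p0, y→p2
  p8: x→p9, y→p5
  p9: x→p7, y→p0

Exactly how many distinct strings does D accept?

The useful subgraph on states {p2, p5, p6, p7, p8, p9} is acyclic, so L(D) is finite; the longest accepting path visits 5 useful states, giving maximum string length 4.
Counting accepting paths from p8 by length: 1 of length 0, 1 of length 3, 2 of length 4. Total 4.

4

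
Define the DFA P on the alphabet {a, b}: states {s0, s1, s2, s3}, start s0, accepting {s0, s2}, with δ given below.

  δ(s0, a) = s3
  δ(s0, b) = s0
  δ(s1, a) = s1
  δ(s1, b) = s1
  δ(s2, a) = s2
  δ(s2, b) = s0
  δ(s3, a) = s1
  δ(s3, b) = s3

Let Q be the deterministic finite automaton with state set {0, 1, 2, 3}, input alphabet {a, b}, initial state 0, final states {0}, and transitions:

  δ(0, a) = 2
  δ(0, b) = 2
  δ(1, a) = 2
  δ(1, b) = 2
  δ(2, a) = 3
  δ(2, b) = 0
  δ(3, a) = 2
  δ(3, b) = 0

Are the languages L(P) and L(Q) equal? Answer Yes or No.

The string b is accepted by P but rejected by Q.
So L(P) ≠ L(Q).

No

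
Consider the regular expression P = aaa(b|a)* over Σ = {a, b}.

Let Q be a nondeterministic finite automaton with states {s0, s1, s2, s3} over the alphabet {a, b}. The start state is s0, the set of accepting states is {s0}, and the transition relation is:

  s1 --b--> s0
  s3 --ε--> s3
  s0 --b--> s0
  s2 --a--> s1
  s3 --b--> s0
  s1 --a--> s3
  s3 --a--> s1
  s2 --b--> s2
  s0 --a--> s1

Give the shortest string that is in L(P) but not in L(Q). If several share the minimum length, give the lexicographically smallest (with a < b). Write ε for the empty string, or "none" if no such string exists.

The string aaa is accepted by P but not by Q.
No shorter string lies in the difference, and aaa is the lexicographically first length-3 string in L(P) \ L(Q).

aaa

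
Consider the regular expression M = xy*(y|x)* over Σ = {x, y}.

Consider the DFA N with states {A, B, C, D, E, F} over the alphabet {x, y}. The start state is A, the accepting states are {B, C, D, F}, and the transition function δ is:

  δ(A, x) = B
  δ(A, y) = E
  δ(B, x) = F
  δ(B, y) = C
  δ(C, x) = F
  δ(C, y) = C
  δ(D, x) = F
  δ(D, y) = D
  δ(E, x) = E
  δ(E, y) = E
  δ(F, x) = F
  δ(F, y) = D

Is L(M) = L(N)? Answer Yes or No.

Yes

Converting the expression M to a DFA (subset construction, then merging equivalent states) gives the minimal DFA with states {m0, m1, m2}, start state m0, accepting states {m1} and transitions m0: x→m1, y→m2; m1: x→m1, y→m1; m2: x→m2, y→m2.
Exploring the product automaton M × N from the start pair (m0, A), following both machines on each input symbol, reaches 6 state pairs: (m0, A), (m1, B), (m2, E), (m1, F), (m1, C), (m1, D).
M accepts in {m1} and N accepts in {B, C, D, F}. In every reachable pair the two components are either both accepting — (m1, B), (m1, F), (m1, C), (m1, D) — or both non-accepting, so no string is accepted by exactly one of the machines: L(M) \ L(N) and L(N) \ L(M) are both empty.
Hence every string is accepted by M iff it is accepted by N, and the two languages coincide.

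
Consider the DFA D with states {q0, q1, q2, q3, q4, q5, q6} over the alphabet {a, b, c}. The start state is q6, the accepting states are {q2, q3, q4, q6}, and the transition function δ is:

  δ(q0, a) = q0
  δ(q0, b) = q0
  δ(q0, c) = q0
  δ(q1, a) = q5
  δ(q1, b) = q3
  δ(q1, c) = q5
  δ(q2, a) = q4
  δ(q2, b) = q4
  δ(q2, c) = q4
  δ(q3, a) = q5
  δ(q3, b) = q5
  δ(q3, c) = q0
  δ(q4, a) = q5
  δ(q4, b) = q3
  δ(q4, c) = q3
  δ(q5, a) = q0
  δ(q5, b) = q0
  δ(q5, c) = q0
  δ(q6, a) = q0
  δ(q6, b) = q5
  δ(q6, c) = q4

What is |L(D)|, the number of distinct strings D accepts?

The useful subgraph on states {q3, q4, q6} is acyclic, so L(D) is finite; the longest accepting path visits 3 useful states, giving maximum string length 2.
Counting accepting paths from q6 by length: 1 of length 0, 1 of length 1, 2 of length 2. Total 4.

4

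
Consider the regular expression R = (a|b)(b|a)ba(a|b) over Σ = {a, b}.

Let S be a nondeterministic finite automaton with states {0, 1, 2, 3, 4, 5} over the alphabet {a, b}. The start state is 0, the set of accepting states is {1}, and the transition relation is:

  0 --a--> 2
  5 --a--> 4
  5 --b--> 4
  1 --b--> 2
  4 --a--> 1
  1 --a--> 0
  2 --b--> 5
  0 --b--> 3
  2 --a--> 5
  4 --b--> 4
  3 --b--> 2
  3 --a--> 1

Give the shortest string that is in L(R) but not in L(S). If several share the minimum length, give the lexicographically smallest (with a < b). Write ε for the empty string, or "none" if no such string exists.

The string aabaa is accepted by R but not by S.
No shorter string lies in the difference, and aabaa is the lexicographically first length-5 string in L(R) \ L(S).

aabaa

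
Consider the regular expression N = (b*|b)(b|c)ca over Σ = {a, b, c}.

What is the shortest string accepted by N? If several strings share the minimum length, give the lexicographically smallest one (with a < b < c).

bca

By inspection of the expression, no string of length less than 3 matches, and bca is the lexicographically first match of length 3.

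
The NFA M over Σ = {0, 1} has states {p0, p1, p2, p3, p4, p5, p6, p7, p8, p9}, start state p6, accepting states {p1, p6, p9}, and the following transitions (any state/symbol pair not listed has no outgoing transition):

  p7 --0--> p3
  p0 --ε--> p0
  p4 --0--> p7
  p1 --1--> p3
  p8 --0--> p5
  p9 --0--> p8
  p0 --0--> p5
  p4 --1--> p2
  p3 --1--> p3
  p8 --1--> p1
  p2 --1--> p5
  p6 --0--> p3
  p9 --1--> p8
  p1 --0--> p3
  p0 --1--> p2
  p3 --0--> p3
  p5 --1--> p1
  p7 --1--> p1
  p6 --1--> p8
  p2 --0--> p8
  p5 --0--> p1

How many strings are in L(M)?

4

The useful subgraph on states {p1, p5, p6, p8} is acyclic, so L(M) is finite; the longest accepting path visits 4 useful states, giving maximum string length 3.
Counting accepting paths from p6 by length: 1 of length 0, 1 of length 2, 2 of length 3. Total 4.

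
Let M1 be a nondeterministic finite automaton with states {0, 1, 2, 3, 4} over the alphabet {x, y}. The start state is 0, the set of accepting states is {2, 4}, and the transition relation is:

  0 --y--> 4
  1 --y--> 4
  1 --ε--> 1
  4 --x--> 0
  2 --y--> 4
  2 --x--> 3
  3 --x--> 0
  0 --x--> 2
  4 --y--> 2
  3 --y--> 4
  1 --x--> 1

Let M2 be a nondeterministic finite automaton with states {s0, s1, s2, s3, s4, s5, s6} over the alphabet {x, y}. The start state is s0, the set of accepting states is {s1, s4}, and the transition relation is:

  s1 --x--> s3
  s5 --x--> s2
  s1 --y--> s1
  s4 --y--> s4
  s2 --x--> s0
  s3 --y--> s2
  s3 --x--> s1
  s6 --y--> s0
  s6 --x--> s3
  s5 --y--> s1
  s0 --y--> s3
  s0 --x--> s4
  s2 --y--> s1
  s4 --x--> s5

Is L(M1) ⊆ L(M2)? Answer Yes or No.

The string y is in L(M1) but not in L(M2).
So L(M1) ⊄ L(M2).

No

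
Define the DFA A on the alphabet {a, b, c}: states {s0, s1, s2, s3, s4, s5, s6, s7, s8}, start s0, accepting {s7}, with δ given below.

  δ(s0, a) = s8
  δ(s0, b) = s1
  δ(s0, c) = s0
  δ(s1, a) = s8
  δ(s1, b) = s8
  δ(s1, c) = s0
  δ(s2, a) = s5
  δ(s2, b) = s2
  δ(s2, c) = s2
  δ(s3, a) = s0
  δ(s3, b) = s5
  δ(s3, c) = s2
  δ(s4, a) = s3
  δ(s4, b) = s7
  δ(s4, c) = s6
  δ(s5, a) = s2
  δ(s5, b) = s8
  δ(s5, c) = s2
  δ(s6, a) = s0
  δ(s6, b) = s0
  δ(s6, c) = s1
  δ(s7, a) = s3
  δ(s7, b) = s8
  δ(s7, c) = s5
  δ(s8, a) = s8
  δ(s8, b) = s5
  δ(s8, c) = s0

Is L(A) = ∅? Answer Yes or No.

Yes

The states reachable from the start state are {s0, s1, s2, s5, s8}.
None of the accepting states {s7} is reachable, so no string is accepted and L(A) = ∅.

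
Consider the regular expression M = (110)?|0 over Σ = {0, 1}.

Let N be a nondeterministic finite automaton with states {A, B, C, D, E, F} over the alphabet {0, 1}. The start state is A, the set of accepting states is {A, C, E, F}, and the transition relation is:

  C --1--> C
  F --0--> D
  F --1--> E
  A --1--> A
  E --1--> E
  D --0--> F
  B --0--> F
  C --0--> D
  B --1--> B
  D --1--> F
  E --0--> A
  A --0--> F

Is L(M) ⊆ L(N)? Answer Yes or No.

Converting the expression M to a DFA (subset construction, then merging equivalent states) gives the minimal DFA with states {m0, m1, m2, m3, m4}, start state m0, accepting states {m0, m1} and transitions m0: 0→m1, 1→m2; m1: 0→m3, 1→m3; m2: 0→m3, 1→m4; m3: 0→m3, 1→m3; m4: 0→m1, 1→m3.
Exploring the product automaton M × N from the start pair (m0, A), following both machines on each input symbol, reaches 8 state pairs: (m0, A), (m1, F), (m2, A), (m3, D), (m3, E), (m3, F), (m4, A), (m3, A).
M accepts in {m0, m1} and N accepts in {A, C, E, F}. The reachable pairs whose M-component is accepting are (m0, A), (m1, F); in each of them the N-component is accepting too, so the product for L(M) \ L(N) (M-component accepting, N-component rejecting) has no reachable accepting pair and the difference is empty.
Hence every string in L(M) is also in L(N).

Yes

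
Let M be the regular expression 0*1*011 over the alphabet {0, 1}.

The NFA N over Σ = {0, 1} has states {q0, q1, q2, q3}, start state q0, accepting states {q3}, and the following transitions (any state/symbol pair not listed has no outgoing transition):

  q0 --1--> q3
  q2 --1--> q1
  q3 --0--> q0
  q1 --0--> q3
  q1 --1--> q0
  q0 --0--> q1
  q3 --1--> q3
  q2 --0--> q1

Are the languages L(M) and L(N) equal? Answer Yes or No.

The string 1 is accepted by N but rejected by M.
So L(M) ≠ L(N).

No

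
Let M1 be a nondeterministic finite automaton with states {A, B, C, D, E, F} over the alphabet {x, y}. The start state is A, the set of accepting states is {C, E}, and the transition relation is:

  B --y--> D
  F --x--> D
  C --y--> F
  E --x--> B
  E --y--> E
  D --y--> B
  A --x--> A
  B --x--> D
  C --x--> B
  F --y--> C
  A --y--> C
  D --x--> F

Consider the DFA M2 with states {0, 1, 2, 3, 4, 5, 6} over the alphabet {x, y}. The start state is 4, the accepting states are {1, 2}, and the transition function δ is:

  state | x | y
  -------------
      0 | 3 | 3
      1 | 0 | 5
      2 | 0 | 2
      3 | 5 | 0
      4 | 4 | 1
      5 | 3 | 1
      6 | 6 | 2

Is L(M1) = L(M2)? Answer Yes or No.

Exploring the product automaton M1 × M2 from the start pair (A, 4), following both machines on each input symbol, reaches 5 state pairs: (A, 4), (C, 1), (B, 0), (F, 5), (D, 3).
M1 accepts in {C, E} and M2 accepts in {1, 2}. In every reachable pair the two components are either both accepting — (C, 1) — or both non-accepting, so no string is accepted by exactly one of the machines: L(M1) \ L(M2) and L(M2) \ L(M1) are both empty.
Hence every string is accepted by M1 iff it is accepted by M2, and the two languages coincide.

Yes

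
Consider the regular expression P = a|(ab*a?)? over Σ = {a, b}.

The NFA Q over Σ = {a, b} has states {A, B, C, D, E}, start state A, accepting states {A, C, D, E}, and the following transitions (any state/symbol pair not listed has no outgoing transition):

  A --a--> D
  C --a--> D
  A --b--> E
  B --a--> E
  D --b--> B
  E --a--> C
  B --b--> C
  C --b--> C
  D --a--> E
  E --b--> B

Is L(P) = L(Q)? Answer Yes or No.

No

The string ab is accepted by P but rejected by Q.
So L(P) ≠ L(Q).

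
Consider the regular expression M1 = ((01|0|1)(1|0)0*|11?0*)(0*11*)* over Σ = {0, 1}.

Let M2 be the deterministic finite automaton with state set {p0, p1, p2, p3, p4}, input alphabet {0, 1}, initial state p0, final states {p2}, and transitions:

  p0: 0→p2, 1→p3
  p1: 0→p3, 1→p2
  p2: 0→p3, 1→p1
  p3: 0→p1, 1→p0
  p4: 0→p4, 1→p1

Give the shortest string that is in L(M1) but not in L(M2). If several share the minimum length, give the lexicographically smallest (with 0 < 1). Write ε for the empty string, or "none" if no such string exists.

1

The string 1 is accepted by M1 but not by M2.
No shorter string lies in the difference, and 1 is the lexicographically first length-1 string in L(M1) \ L(M2).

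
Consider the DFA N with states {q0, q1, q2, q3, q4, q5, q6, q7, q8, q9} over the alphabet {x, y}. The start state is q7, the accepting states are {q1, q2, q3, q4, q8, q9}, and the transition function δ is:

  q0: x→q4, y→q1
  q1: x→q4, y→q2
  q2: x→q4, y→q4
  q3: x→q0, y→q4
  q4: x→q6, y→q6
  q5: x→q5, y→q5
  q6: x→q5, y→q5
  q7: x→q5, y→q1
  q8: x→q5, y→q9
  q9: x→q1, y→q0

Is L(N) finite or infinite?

The useful states (reachable from q7 and able to reach an accepting state) are {q1, q2, q4, q7}.
Restricted to these states the transition graph has no cycle, so every accepting path has bounded length and L is finite.

finite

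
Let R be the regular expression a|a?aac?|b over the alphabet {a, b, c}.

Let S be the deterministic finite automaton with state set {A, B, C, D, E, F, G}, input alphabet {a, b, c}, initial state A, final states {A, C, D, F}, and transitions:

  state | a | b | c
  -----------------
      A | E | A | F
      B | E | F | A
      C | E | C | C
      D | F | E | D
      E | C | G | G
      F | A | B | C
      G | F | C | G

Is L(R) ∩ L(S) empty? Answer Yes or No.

No

The string b is accepted by both R and S.
Hence L(R) ∩ L(S) ≠ ∅.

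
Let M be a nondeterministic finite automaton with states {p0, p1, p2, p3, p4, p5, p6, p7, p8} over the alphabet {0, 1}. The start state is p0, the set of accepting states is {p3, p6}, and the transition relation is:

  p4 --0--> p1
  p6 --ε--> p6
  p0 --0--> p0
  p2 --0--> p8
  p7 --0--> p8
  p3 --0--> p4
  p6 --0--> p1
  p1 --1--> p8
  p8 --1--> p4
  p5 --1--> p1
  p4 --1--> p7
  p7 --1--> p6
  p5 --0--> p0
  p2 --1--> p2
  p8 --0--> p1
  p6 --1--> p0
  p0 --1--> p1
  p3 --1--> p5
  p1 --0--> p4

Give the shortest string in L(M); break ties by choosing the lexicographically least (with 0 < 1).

A breadth-first search from p0 reaches an accepting state first via the path p0 → p1 → p4 → p7 → p6 on input 1011.
No string of length < 4 is accepted (BFS exhausts all shorter strings without reaching an accepting state), and 1011 is the lexicographically least accepting string of length 4.

1011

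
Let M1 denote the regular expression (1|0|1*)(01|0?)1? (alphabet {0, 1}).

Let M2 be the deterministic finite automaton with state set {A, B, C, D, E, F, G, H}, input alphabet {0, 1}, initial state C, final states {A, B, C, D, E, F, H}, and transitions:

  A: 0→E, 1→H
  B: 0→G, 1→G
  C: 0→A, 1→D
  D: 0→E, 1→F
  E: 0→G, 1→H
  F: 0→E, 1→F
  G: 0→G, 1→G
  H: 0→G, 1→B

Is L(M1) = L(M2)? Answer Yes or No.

Converting the expression M1 to a DFA (subset construction, then merging equivalent states) gives the minimal DFA with states {r0, r1, r2, r3, r4, r5, r6}, start state r0, accepting states {r0, r1, r2, r3, r4, r6} and transitions r0: 0→r1, 1→r2; r1: 0→r3, 1→r4; r2: 0→r3, 1→r2; r3: 0→r5, 1→r4; r4: 0→r5, 1→r6; r5: 0→r5, 1→r5; r6: 0→r5, 1→r5.
Exploring the product automaton M1 × M2 from the start pair (r0, C), following both machines on each input symbol, reaches 8 state pairs: (r0, C), (r1, A), (r2, D), (r3, E), (r4, H), (r2, F), (r5, G), (r6, B).
M1 accepts in {r0, r1, r2, r3, r4, r6} and M2 accepts in {A, B, C, D, E, F, H}. In every reachable pair the two components are either both accepting — (r0, C), (r1, A), (r2, D), (r3, E), (r4, H), (r2, F), (r6, B) — or both non-accepting, so no string is accepted by exactly one of the machines: L(M1) \ L(M2) and L(M2) \ L(M1) are both empty.
Hence every string is accepted by M1 iff it is accepted by M2, and the two languages coincide.

Yes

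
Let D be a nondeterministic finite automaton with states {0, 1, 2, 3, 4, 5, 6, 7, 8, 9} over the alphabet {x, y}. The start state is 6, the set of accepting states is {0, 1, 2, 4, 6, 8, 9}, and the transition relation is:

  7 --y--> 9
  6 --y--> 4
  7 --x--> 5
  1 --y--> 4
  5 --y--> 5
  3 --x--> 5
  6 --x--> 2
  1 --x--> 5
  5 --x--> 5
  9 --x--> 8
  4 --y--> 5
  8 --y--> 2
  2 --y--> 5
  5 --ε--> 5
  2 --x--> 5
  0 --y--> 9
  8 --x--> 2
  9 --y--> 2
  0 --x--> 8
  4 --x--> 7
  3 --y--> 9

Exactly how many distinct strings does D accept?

The useful subgraph on states {2, 4, 6, 7, 8, 9} is acyclic, so L(D) is finite; the longest accepting path visits 6 useful states, giving maximum string length 5.
Counting accepting paths from 6 by length: 1 of length 0, 2 of length 1, 1 of length 3, 2 of length 4, 2 of length 5. Total 8.

8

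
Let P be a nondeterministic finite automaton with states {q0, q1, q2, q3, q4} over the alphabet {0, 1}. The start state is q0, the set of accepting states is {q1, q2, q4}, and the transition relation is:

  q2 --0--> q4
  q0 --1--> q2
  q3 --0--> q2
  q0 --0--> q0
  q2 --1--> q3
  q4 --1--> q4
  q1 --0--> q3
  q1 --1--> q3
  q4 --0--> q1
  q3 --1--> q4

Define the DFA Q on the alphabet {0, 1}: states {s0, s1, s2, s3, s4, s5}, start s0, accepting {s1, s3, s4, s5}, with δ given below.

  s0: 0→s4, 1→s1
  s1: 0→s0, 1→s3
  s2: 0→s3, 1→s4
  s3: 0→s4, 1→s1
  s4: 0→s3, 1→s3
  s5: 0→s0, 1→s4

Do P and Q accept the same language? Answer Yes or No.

No

The string 10 is accepted by P but rejected by Q.
So L(P) ≠ L(Q).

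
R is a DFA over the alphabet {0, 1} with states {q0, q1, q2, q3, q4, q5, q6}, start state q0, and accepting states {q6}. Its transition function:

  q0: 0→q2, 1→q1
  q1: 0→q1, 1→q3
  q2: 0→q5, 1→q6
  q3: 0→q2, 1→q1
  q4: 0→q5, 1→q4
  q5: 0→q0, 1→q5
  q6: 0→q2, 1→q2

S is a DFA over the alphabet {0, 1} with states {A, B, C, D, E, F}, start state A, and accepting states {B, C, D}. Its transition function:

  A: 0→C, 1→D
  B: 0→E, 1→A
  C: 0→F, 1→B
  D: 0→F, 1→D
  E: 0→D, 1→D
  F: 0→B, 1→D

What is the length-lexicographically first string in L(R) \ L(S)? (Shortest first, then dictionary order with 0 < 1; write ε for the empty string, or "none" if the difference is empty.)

001001

The string 001001 is accepted by R but not by S.
No shorter string lies in the difference, and 001001 is the lexicographically first length-6 string in L(R) \ L(S).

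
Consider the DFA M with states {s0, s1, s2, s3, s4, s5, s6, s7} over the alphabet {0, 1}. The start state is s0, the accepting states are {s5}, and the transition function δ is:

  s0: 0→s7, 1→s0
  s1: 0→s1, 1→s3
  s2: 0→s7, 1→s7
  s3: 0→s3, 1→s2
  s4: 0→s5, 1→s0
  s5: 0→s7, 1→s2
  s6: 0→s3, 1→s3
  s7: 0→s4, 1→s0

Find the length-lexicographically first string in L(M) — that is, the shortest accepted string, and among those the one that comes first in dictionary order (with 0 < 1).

000

A breadth-first search from s0 reaches an accepting state first via the path s0 → s7 → s4 → s5 on input 000.
No string of length < 3 is accepted (BFS exhausts all shorter strings without reaching an accepting state), and 000 is the lexicographically least accepting string of length 3.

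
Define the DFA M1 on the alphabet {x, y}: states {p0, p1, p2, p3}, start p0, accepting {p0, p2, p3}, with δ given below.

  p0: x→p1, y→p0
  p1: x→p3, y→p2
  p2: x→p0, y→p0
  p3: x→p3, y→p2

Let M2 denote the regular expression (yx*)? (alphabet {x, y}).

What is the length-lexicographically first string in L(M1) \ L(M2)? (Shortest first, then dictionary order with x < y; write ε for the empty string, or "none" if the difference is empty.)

xx

The string xx is accepted by M1 but not by M2.
No shorter string lies in the difference, and xx is the lexicographically first length-2 string in L(M1) \ L(M2).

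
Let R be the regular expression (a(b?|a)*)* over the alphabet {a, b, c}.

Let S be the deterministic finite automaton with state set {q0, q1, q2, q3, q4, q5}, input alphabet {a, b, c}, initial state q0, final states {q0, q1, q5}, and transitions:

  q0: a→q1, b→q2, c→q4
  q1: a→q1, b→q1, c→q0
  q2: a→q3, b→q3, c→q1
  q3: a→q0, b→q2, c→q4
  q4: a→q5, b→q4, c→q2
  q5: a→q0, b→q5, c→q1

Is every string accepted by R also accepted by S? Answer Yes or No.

Converting the expression R to a DFA (subset construction, then merging equivalent states) gives the minimal DFA with states {r0, r1, r2}, start state r0, accepting states {r0, r1} and transitions r0: a→r1, b→r2, c→r2; r1: a→r1, b→r1, c→r2; r2: a→r2, b→r2, c→r2.
Exploring the product automaton R × S from the start pair (r0, q0), following both machines on each input symbol, reaches 8 state pairs: (r0, q0), (r1, q1), (r2, q2), (r2, q4), (r2, q0), (r2, q3), (r2, q1), (r2, q5).
R accepts in {r0, r1} and S accepts in {q0, q1, q5}. The reachable pairs whose R-component is accepting are (r0, q0), (r1, q1); in each of them the S-component is accepting too, so the product for L(R) \ L(S) (R-component accepting, S-component rejecting) has no reachable accepting pair and the difference is empty.
Hence every string in L(R) is also in L(S).

Yes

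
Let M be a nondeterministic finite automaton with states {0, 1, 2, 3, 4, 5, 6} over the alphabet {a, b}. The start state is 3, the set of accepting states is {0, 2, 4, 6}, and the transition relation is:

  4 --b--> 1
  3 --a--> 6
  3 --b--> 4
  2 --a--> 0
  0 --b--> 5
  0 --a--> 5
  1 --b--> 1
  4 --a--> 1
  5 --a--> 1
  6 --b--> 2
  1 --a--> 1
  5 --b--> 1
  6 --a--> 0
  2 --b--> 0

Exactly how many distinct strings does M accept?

The useful subgraph on states {0, 2, 3, 4, 6} is acyclic, so L(M) is finite; the longest accepting path visits 4 useful states, giving maximum string length 3.
Counting accepting paths from 3 by length: 2 of length 1, 2 of length 2, 2 of length 3. Total 6.

6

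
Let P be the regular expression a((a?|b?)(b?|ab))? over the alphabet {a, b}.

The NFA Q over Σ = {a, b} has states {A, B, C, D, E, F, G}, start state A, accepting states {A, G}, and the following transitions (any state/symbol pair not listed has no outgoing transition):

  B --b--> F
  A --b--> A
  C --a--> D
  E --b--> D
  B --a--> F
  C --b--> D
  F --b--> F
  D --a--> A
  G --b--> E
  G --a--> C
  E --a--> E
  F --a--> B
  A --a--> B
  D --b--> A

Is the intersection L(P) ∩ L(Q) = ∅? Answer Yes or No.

Converting the expression P to a DFA (subset construction, then merging equivalent states) gives the minimal DFA with states {p0, p1, p2, p3, p4, p5}, start state p0, accepting states {p1, p3, p5} and transitions p0: a→p1, b→p2; p1: a→p3, b→p3; p2: a→p2, b→p2; p3: a→p4, b→p5; p4: a→p2, b→p5; p5: a→p2, b→p2.
Exploring the product automaton P × Q from the start pair (p0, A), following both machines on each input symbol, reaches 8 state pairs: (p0, A), (p1, B), (p2, A), (p3, F), (p2, B), (p4, B), (p5, F), (p2, F).
P accepts in {p1, p3, p5} and Q accepts in {A, G}; no reachable pair has both components accepting, so no string drives both machines to acceptance simultaneously and L(P) ∩ L(Q) = ∅.
So no string is accepted by both, and the intersection is empty.

Yes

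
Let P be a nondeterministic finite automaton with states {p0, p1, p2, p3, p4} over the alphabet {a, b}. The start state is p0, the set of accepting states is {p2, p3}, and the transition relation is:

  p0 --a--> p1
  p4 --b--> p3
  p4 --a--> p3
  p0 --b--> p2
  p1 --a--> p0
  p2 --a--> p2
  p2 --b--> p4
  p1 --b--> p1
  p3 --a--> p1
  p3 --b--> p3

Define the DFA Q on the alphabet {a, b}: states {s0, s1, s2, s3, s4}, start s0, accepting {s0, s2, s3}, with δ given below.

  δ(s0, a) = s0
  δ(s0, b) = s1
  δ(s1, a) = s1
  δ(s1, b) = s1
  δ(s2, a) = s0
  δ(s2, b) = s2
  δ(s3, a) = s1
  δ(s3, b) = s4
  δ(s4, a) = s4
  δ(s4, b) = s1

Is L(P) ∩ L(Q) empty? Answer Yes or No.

Exploring the product automaton P × Q from the start pair (p0, s0), following both machines on each input symbol, reaches 7 state pairs: (p0, s0), (p1, s0), (p2, s1), (p1, s1), (p4, s1), (p0, s1), (p3, s1).
P accepts in {p2, p3} and Q accepts in {s0, s2, s3}; no reachable pair has both components accepting, so no string drives both machines to acceptance simultaneously and L(P) ∩ L(Q) = ∅.
So no string is accepted by both, and the intersection is empty.

Yes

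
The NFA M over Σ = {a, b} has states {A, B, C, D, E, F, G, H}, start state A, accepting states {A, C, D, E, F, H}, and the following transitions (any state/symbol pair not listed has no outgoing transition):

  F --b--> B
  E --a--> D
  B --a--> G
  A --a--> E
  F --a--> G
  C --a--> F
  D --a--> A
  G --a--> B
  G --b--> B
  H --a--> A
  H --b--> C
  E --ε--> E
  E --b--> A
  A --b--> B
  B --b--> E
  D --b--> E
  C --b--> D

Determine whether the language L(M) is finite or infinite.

State A is reachable from the start and can reach an accepting state, and it lies on the cycle A → B → E → A.
Traversing that cycle any number of times yields accepted strings of unbounded length, so the language is infinite.

infinite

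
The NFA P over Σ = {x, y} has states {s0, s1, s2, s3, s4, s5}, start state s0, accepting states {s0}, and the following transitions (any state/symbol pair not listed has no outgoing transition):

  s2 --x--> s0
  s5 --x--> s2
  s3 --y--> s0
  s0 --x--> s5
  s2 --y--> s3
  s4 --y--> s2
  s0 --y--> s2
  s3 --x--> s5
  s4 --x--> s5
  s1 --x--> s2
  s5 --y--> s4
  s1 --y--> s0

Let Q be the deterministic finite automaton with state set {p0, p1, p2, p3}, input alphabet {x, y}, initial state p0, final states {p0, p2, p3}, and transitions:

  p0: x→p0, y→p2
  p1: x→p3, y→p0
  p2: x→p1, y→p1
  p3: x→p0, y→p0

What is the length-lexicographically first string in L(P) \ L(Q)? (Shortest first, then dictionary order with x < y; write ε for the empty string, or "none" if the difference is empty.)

The string yx is accepted by P but not by Q.
No shorter string lies in the difference, and yx is the lexicographically first length-2 string in L(P) \ L(Q).

yx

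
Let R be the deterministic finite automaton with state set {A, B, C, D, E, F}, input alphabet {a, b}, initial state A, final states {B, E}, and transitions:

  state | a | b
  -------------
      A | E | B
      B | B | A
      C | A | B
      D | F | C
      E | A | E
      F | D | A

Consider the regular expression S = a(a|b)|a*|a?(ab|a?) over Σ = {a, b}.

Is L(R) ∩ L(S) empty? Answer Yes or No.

The string a is accepted by both R and S.
Hence L(R) ∩ L(S) ≠ ∅.

No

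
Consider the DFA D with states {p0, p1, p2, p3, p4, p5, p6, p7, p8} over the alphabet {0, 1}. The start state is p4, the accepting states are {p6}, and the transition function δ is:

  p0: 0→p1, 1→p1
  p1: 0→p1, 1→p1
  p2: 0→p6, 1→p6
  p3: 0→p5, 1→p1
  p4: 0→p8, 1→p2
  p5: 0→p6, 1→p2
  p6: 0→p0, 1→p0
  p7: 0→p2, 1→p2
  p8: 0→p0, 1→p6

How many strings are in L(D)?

3

The useful subgraph on states {p2, p4, p6, p8} is acyclic, so L(D) is finite; the longest accepting path visits 3 useful states, giving maximum string length 2.
Counting accepting paths from p4 by length: 3 of length 2. Total 3.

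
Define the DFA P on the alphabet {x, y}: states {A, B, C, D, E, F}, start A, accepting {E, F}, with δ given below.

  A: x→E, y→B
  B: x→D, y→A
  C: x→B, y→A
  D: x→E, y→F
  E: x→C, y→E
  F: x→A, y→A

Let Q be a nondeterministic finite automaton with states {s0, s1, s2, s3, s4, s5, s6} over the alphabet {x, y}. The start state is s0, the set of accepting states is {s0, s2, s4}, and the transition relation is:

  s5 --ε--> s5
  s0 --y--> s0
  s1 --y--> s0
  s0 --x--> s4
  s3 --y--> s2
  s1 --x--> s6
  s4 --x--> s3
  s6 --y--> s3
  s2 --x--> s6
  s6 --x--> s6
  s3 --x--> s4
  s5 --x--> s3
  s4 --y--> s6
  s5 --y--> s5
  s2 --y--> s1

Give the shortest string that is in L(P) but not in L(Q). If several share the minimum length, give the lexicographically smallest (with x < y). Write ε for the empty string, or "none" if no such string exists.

xy

The string xy is accepted by P but not by Q.
No shorter string lies in the difference, and xy is the lexicographically first length-2 string in L(P) \ L(Q).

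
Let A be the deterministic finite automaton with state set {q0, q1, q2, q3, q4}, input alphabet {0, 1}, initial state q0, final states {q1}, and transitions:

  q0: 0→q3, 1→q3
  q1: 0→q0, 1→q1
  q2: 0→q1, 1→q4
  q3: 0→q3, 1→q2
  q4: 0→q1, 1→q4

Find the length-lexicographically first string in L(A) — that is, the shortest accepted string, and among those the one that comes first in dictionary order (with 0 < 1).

A breadth-first search from q0 reaches an accepting state first via the path q0 → q3 → q2 → q1 on input 010.
No string of length < 3 is accepted (BFS exhausts all shorter strings without reaching an accepting state), and 010 is the lexicographically least accepting string of length 3.

010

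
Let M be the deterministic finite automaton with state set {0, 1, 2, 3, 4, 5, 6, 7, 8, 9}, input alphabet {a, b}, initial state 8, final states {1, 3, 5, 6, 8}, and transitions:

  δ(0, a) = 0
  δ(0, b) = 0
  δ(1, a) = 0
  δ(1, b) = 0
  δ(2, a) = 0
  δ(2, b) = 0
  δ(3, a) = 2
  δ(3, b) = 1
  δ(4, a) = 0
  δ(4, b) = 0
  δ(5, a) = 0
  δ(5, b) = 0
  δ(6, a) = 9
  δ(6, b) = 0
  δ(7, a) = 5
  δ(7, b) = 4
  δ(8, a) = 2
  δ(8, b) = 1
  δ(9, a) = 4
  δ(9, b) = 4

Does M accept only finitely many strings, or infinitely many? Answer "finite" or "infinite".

The useful states (reachable from 8 and able to reach an accepting state) are {1, 8}.
Restricted to these states the transition graph has no cycle, so every accepting path has bounded length and L is finite.

finite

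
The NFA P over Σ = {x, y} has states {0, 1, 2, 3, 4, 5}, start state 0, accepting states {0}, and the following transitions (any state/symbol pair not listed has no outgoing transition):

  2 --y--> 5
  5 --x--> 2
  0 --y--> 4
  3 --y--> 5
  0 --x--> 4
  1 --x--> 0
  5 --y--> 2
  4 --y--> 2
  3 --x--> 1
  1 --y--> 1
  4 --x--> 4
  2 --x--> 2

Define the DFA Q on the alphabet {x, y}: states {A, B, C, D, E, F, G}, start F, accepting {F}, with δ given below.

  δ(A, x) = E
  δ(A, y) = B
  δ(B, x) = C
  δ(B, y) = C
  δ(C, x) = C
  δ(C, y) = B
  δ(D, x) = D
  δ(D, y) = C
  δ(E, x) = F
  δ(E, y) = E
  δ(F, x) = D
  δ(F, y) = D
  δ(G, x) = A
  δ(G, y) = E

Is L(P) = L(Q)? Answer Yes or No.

Yes

Exploring the product automaton P × Q from the start pair (0, F), following both machines on each input symbol, reaches 4 state pairs: (0, F), (4, D), (2, C), (5, B).
P accepts in {0} and Q accepts in {F}. In every reachable pair the two components are either both accepting — (0, F) — or both non-accepting, so no string is accepted by exactly one of the machines: L(P) \ L(Q) and L(Q) \ L(P) are both empty.
Hence every string is accepted by P iff it is accepted by Q, and the two languages coincide.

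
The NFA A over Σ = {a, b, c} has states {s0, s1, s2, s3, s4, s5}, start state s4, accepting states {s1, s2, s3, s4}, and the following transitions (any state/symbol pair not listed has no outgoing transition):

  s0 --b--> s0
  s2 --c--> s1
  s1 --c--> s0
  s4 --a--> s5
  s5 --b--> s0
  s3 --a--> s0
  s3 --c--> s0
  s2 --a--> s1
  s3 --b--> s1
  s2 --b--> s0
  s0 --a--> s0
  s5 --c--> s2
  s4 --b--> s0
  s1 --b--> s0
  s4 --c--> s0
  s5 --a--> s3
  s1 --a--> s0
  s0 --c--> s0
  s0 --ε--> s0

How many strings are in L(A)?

The useful subgraph on states {s1, s2, s3, s4, s5} is acyclic, so L(A) is finite; the longest accepting path visits 4 useful states, giving maximum string length 3.
Counting accepting paths from s4 by length: 1 of length 0, 2 of length 2, 3 of length 3. Total 6.

6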